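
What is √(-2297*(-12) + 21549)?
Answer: 3*√5457 ≈ 221.61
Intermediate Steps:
√(-2297*(-12) + 21549) = √(27564 + 21549) = √49113 = 3*√5457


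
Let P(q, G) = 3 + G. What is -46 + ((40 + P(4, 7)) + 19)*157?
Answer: 10787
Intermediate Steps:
-46 + ((40 + P(4, 7)) + 19)*157 = -46 + ((40 + (3 + 7)) + 19)*157 = -46 + ((40 + 10) + 19)*157 = -46 + (50 + 19)*157 = -46 + 69*157 = -46 + 10833 = 10787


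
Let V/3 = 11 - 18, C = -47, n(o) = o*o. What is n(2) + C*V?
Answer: 991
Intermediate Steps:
n(o) = o²
V = -21 (V = 3*(11 - 18) = 3*(-7) = -21)
n(2) + C*V = 2² - 47*(-21) = 4 + 987 = 991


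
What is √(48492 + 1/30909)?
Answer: √46327621729161/30909 ≈ 220.21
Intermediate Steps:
√(48492 + 1/30909) = √(1498839229/30909) = √46327621729161/30909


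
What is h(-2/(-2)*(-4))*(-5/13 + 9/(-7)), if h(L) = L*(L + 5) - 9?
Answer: 152/7 ≈ 21.714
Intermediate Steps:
h(L) = -9 + L*(5 + L) (h(L) = L*(5 + L) - 9 = -9 + L*(5 + L))
h(-2/(-2)*(-4))*(-5/13 + 9/(-7)) = (-9 + (-2/(-2)*(-4))² + 5*(-2/(-2)*(-4)))*(-5/13 + 9/(-7)) = (-9 + (-2*(-½)*(-4))² + 5*(-2*(-½)*(-4)))*(-5*1/13 + 9*(-⅐)) = (-9 + (1*(-4))² + 5*(1*(-4)))*(-5/13 - 9/7) = (-9 + (-4)² + 5*(-4))*(-152/91) = (-9 + 16 - 20)*(-152/91) = -13*(-152/91) = 152/7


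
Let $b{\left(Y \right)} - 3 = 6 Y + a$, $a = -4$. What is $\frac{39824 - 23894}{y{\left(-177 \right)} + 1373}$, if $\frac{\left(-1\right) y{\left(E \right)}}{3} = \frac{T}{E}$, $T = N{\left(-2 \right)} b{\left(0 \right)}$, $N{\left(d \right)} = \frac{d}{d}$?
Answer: $\frac{156645}{13501} \approx 11.602$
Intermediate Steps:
$N{\left(d \right)} = 1$
$b{\left(Y \right)} = -1 + 6 Y$ ($b{\left(Y \right)} = 3 + \left(6 Y - 4\right) = 3 + \left(-4 + 6 Y\right) = -1 + 6 Y$)
$T = -1$ ($T = 1 \left(-1 + 6 \cdot 0\right) = 1 \left(-1 + 0\right) = 1 \left(-1\right) = -1$)
$y{\left(E \right)} = \frac{3}{E}$ ($y{\left(E \right)} = - 3 \left(- \frac{1}{E}\right) = \frac{3}{E}$)
$\frac{39824 - 23894}{y{\left(-177 \right)} + 1373} = \frac{39824 - 23894}{\frac{3}{-177} + 1373} = \frac{15930}{3 \left(- \frac{1}{177}\right) + 1373} = \frac{15930}{- \frac{1}{59} + 1373} = \frac{15930}{\frac{81006}{59}} = 15930 \cdot \frac{59}{81006} = \frac{156645}{13501}$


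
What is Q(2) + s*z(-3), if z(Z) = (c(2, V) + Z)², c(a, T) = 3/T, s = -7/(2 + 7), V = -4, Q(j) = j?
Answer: -143/16 ≈ -8.9375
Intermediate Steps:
s = -7/9 ≈ -0.77778
z(Z) = (-¾ + Z)² (z(Z) = (3/(-4) + Z)² = (3*(-¼) + Z)² = (-¾ + Z)²)
Q(2) + s*z(-3) = 2 - 7*(-3 + 4*(-3))²/144 = 2 - 7*(-3 - 12)²/144 = 2 - 7*(-15)²/144 = 2 - 7*225/144 = 2 - 7/9*225/16 = 2 - 175/16 = -143/16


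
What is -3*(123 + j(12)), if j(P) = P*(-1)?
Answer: -333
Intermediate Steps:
j(P) = -P
-3*(123 + j(12)) = -3*(123 - 1*12) = -3*(123 - 12) = -3*111 = -333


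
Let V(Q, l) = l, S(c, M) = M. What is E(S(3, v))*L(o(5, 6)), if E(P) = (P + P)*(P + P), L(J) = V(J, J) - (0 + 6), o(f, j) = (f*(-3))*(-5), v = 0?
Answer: 0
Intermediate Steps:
o(f, j) = 15*f (o(f, j) = -3*f*(-5) = 15*f)
L(J) = -6 + J (L(J) = J - (0 + 6) = J - 1*6 = J - 6 = -6 + J)
E(P) = 4*P² (E(P) = (2*P)*(2*P) = 4*P²)
E(S(3, v))*L(o(5, 6)) = (4*0²)*(-6 + 15*5) = (4*0)*(-6 + 75) = 0*69 = 0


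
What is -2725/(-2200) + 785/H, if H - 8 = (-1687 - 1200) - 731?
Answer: 32441/31768 ≈ 1.0212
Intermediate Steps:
H = -3610 (H = 8 + ((-1687 - 1200) - 731) = 8 + (-2887 - 731) = 8 - 3618 = -3610)
-2725/(-2200) + 785/H = -2725/(-2200) + 785/(-3610) = -2725*(-1/2200) + 785*(-1/3610) = 109/88 - 157/722 = 32441/31768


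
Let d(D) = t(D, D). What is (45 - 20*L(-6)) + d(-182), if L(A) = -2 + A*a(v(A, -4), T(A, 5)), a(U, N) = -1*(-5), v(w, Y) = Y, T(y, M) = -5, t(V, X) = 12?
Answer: 697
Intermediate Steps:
d(D) = 12
a(U, N) = 5
L(A) = -2 + 5*A (L(A) = -2 + A*5 = -2 + 5*A)
(45 - 20*L(-6)) + d(-182) = (45 - 20*(-2 + 5*(-6))) + 12 = (45 - 20*(-2 - 30)) + 12 = (45 - 20*(-32)) + 12 = (45 + 640) + 12 = 685 + 12 = 697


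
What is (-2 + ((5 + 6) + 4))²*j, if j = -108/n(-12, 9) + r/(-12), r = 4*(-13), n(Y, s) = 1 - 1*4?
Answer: 20449/3 ≈ 6816.3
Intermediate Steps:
n(Y, s) = -3 (n(Y, s) = 1 - 4 = -3)
r = -52
j = 121/3 (j = -108/(-3) - 52/(-12) = -108*(-⅓) - 52*(-1/12) = 36 + 13/3 = 121/3 ≈ 40.333)
(-2 + ((5 + 6) + 4))²*j = (-2 + ((5 + 6) + 4))²*(121/3) = (-2 + (11 + 4))²*(121/3) = (-2 + 15)²*(121/3) = 13²*(121/3) = 169*(121/3) = 20449/3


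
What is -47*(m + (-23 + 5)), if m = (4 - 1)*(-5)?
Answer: 1551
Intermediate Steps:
m = -15 (m = 3*(-5) = -15)
-47*(m + (-23 + 5)) = -47*(-15 + (-23 + 5)) = -47*(-15 - 18) = -47*(-33) = 1551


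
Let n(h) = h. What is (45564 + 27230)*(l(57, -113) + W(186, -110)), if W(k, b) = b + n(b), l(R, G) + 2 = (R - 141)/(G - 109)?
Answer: -596910800/37 ≈ -1.6133e+7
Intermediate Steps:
l(R, G) = -2 + (-141 + R)/(-109 + G) (l(R, G) = -2 + (R - 141)/(G - 109) = -2 + (-141 + R)/(-109 + G))
W(k, b) = 2*b (W(k, b) = b + b = 2*b)
(45564 + 27230)*(l(57, -113) + W(186, -110)) = (45564 + 27230)*((77 + 57 - 2*(-113))/(-109 - 113) + 2*(-110)) = 72794*((77 + 57 + 226)/(-222) - 220) = 72794*(-1/222*360 - 220) = 72794*(-60/37 - 220) = 72794*(-8200/37) = -596910800/37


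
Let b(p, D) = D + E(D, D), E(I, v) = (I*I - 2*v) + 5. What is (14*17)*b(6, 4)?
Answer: 4046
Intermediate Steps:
E(I, v) = 5 + I² - 2*v (E(I, v) = (I² - 2*v) + 5 = 5 + I² - 2*v)
b(p, D) = 5 + D² - D (b(p, D) = D + (5 + D² - 2*D) = 5 + D² - D)
(14*17)*b(6, 4) = (14*17)*(5 + 4² - 1*4) = 238*(5 + 16 - 4) = 238*17 = 4046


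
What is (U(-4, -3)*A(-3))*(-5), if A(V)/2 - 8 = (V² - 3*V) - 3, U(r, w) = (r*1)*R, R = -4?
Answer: -3680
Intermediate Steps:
U(r, w) = -4*r (U(r, w) = (r*1)*(-4) = r*(-4) = -4*r)
A(V) = 10 - 6*V + 2*V² (A(V) = 16 + 2*((V² - 3*V) - 3) = 16 + 2*(-3 + V² - 3*V) = 16 + (-6 - 6*V + 2*V²) = 10 - 6*V + 2*V²)
(U(-4, -3)*A(-3))*(-5) = ((-4*(-4))*(10 - 6*(-3) + 2*(-3)²))*(-5) = (16*(10 + 18 + 2*9))*(-5) = (16*(10 + 18 + 18))*(-5) = (16*46)*(-5) = 736*(-5) = -3680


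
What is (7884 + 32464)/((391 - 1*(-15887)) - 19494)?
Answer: -10087/804 ≈ -12.546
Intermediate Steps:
(7884 + 32464)/((391 - 1*(-15887)) - 19494) = 40348/((391 + 15887) - 19494) = 40348/(16278 - 19494) = 40348/(-3216) = 40348*(-1/3216) = -10087/804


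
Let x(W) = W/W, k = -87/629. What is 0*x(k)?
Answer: 0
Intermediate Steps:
k = -87/629 (k = -87*1/629 = -87/629 ≈ -0.13831)
x(W) = 1
0*x(k) = 0*1 = 0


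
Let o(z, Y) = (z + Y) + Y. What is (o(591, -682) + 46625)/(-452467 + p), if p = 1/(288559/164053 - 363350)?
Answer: -1366581467487666/13485409946207425 ≈ -0.10134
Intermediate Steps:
o(z, Y) = z + 2*Y (o(z, Y) = (Y + z) + Y = z + 2*Y)
p = -164053/59608368991 (p = 1/(288559*(1/164053) - 363350) = 1/(288559/164053 - 363350) = 1/(-59608368991/164053) = -164053/59608368991 ≈ -2.7522e-6)
(o(591, -682) + 46625)/(-452467 + p) = ((591 + 2*(-682)) + 46625)/(-452467 - 164053/59608368991) = ((591 - 1364) + 46625)/(-26970819892414850/59608368991) = (-773 + 46625)*(-59608368991/26970819892414850) = 45852*(-59608368991/26970819892414850) = -1366581467487666/13485409946207425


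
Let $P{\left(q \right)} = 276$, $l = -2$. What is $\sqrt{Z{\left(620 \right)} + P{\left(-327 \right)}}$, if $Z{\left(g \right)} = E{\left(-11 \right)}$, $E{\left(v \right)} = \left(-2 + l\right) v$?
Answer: $8 \sqrt{5} \approx 17.889$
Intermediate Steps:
$E{\left(v \right)} = - 4 v$ ($E{\left(v \right)} = \left(-2 - 2\right) v = - 4 v$)
$Z{\left(g \right)} = 44$ ($Z{\left(g \right)} = \left(-4\right) \left(-11\right) = 44$)
$\sqrt{Z{\left(620 \right)} + P{\left(-327 \right)}} = \sqrt{44 + 276} = \sqrt{320} = 8 \sqrt{5}$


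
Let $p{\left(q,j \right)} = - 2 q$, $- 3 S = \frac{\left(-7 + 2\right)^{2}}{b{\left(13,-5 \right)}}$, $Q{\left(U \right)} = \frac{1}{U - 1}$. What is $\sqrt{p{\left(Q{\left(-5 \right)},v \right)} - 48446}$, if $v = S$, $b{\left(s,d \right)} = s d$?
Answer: $\frac{i \sqrt{436011}}{3} \approx 220.1 i$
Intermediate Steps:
$b{\left(s,d \right)} = d s$
$Q{\left(U \right)} = \frac{1}{-1 + U}$
$S = \frac{5}{39}$ ($S = - \frac{\left(-7 + 2\right)^{2} \frac{1}{\left(-5\right) 13}}{3} = - \frac{\left(-5\right)^{2} \frac{1}{-65}}{3} = - \frac{25 \left(- \frac{1}{65}\right)}{3} = \left(- \frac{1}{3}\right) \left(- \frac{5}{13}\right) = \frac{5}{39} \approx 0.12821$)
$v = \frac{5}{39} \approx 0.12821$
$\sqrt{p{\left(Q{\left(-5 \right)},v \right)} - 48446} = \sqrt{- \frac{2}{-1 - 5} - 48446} = \sqrt{- \frac{2}{-6} - 48446} = \sqrt{\left(-2\right) \left(- \frac{1}{6}\right) - 48446} = \sqrt{\frac{1}{3} - 48446} = \sqrt{- \frac{145337}{3}} = \frac{i \sqrt{436011}}{3}$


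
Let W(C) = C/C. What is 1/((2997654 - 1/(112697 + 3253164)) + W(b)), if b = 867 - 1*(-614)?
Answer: 3365861/10089690055954 ≈ 3.3359e-7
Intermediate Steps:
b = 1481 (b = 867 + 614 = 1481)
W(C) = 1
1/((2997654 - 1/(112697 + 3253164)) + W(b)) = 1/((2997654 - 1/(112697 + 3253164)) + 1) = 1/((2997654 - 1/3365861) + 1) = 1/(10089686690093/3365861 + 1) = 1/(10089690055954/3365861) = 3365861/10089690055954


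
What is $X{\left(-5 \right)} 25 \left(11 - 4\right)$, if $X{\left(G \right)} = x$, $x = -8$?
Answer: $-1400$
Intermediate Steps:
$X{\left(G \right)} = -8$
$X{\left(-5 \right)} 25 \left(11 - 4\right) = \left(-8\right) 25 \left(11 - 4\right) = - 200 \left(11 - 4\right) = \left(-200\right) 7 = -1400$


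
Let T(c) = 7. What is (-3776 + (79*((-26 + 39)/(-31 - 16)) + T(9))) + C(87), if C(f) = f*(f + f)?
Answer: 533316/47 ≈ 11347.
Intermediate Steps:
C(f) = 2*f² (C(f) = f*(2*f) = 2*f²)
(-3776 + (79*((-26 + 39)/(-31 - 16)) + T(9))) + C(87) = (-3776 + (79*((-26 + 39)/(-31 - 16)) + 7)) + 2*87² = (-3776 + (79*(13/(-47)) + 7)) + 2*7569 = (-3776 + (79*(13*(-1/47)) + 7)) + 15138 = (-3776 + (79*(-13/47) + 7)) + 15138 = (-3776 + (-1027/47 + 7)) + 15138 = (-3776 - 698/47) + 15138 = -178170/47 + 15138 = 533316/47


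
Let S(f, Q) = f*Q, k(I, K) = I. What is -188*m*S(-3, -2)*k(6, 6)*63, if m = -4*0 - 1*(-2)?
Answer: -852768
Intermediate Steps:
S(f, Q) = Q*f
m = 2 (m = 0 + 2 = 2)
-188*m*S(-3, -2)*k(6, 6)*63 = -188*2*(-2*(-3))*6*63 = -188*2*6*6*63 = -2256*6*63 = -188*72*63 = -13536*63 = -852768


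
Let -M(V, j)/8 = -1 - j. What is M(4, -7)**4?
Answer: 5308416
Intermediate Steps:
M(V, j) = 8 + 8*j (M(V, j) = -8*(-1 - j) = 8 + 8*j)
M(4, -7)**4 = (8 + 8*(-7))**4 = (8 - 56)**4 = (-48)**4 = 5308416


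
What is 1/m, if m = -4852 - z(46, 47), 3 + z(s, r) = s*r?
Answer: -1/7011 ≈ -0.00014263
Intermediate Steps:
z(s, r) = -3 + r*s (z(s, r) = -3 + s*r = -3 + r*s)
m = -7011 (m = -4852 - (-3 + 47*46) = -4852 - (-3 + 2162) = -4852 - 1*2159 = -4852 - 2159 = -7011)
1/m = 1/(-7011) = -1/7011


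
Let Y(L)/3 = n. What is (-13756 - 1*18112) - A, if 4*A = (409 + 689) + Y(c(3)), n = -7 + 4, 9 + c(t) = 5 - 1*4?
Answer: -128561/4 ≈ -32140.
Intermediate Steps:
c(t) = -8 (c(t) = -9 + (5 - 1*4) = -9 + (5 - 4) = -9 + 1 = -8)
n = -3
Y(L) = -9 (Y(L) = 3*(-3) = -9)
A = 1089/4 (A = ((409 + 689) - 9)/4 = (1098 - 9)/4 = (1/4)*1089 = 1089/4 ≈ 272.25)
(-13756 - 1*18112) - A = (-13756 - 1*18112) - 1*1089/4 = (-13756 - 18112) - 1089/4 = -31868 - 1089/4 = -128561/4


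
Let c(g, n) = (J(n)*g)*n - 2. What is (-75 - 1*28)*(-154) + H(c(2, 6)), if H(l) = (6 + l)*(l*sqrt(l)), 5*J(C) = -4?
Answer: 15862 + 1624*I*sqrt(290)/125 ≈ 15862.0 + 221.25*I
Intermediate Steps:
J(C) = -4/5 (J(C) = (1/5)*(-4) = -4/5)
c(g, n) = -2 - 4*g*n/5 (c(g, n) = (-4*g/5)*n - 2 = -4*g*n/5 - 2 = -2 - 4*g*n/5)
H(l) = l**(3/2)*(6 + l) (H(l) = (6 + l)*l**(3/2) = l**(3/2)*(6 + l))
(-75 - 1*28)*(-154) + H(c(2, 6)) = (-75 - 1*28)*(-154) + (-2 - 4/5*2*6)**(3/2)*(6 + (-2 - 4/5*2*6)) = (-75 - 28)*(-154) + (-2 - 48/5)**(3/2)*(6 + (-2 - 48/5)) = -103*(-154) + (-58/5)**(3/2)*(6 - 58/5) = 15862 - 58*I*sqrt(290)/25*(-28/5) = 15862 + 1624*I*sqrt(290)/125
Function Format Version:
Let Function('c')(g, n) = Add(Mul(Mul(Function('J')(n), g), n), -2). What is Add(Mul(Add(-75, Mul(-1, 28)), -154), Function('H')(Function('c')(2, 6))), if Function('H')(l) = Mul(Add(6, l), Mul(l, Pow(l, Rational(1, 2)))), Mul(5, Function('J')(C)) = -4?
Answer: Add(15862, Mul(Rational(1624, 125), I, Pow(290, Rational(1, 2)))) ≈ Add(15862., Mul(221.25, I))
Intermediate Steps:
Function('J')(C) = Rational(-4, 5) (Function('J')(C) = Mul(Rational(1, 5), -4) = Rational(-4, 5))
Function('c')(g, n) = Add(-2, Mul(Rational(-4, 5), g, n)) (Function('c')(g, n) = Add(Mul(Mul(Rational(-4, 5), g), n), -2) = Add(Mul(Rational(-4, 5), g, n), -2) = Add(-2, Mul(Rational(-4, 5), g, n)))
Function('H')(l) = Mul(Pow(l, Rational(3, 2)), Add(6, l)) (Function('H')(l) = Mul(Add(6, l), Pow(l, Rational(3, 2))) = Mul(Pow(l, Rational(3, 2)), Add(6, l)))
Add(Mul(Add(-75, Mul(-1, 28)), -154), Function('H')(Function('c')(2, 6))) = Add(Mul(Add(-75, Mul(-1, 28)), -154), Mul(Pow(Add(-2, Mul(Rational(-4, 5), 2, 6)), Rational(3, 2)), Add(6, Add(-2, Mul(Rational(-4, 5), 2, 6))))) = Add(Mul(Add(-75, -28), -154), Mul(Pow(Add(-2, Rational(-48, 5)), Rational(3, 2)), Add(6, Add(-2, Rational(-48, 5))))) = Add(Mul(-103, -154), Mul(Pow(Rational(-58, 5), Rational(3, 2)), Add(6, Rational(-58, 5)))) = Add(15862, Mul(Mul(Rational(-58, 25), I, Pow(290, Rational(1, 2))), Rational(-28, 5))) = Add(15862, Mul(Rational(1624, 125), I, Pow(290, Rational(1, 2))))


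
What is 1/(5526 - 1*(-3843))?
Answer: 1/9369 ≈ 0.00010673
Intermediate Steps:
1/(5526 - 1*(-3843)) = 1/(5526 + 3843) = 1/9369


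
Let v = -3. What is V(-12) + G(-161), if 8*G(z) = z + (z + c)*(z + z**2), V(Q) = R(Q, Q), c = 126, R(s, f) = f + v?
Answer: -901881/8 ≈ -1.1274e+5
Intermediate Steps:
R(s, f) = -3 + f (R(s, f) = f - 3 = -3 + f)
V(Q) = -3 + Q
G(z) = z/8 + (126 + z)*(z + z**2)/8 (G(z) = (z + (z + 126)*(z + z**2))/8 = (z + (126 + z)*(z + z**2))/8 = z/8 + (126 + z)*(z + z**2)/8)
V(-12) + G(-161) = (-3 - 12) + (1/8)*(-161)*(127 + (-161)**2 + 127*(-161)) = -15 + (1/8)*(-161)*(127 + 25921 - 20447) = -15 + (1/8)*(-161)*5601 = -15 - 901761/8 = -901881/8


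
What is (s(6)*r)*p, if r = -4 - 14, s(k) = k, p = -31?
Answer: 3348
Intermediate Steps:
r = -18
(s(6)*r)*p = (6*(-18))*(-31) = -108*(-31) = 3348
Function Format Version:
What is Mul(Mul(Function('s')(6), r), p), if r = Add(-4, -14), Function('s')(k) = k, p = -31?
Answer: 3348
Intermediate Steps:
r = -18
Mul(Mul(Function('s')(6), r), p) = Mul(Mul(6, -18), -31) = Mul(-108, -31) = 3348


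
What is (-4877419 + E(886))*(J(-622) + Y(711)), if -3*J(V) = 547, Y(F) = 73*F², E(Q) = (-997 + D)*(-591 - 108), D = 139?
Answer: -473575426593704/3 ≈ -1.5786e+14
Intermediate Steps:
E(Q) = 599742 (E(Q) = (-997 + 139)*(-591 - 108) = -858*(-699) = 599742)
J(V) = -547/3 (J(V) = -⅓*547 = -547/3)
(-4877419 + E(886))*(J(-622) + Y(711)) = (-4877419 + 599742)*(-547/3 + 73*711²) = -4277677*(-547/3 + 73*505521) = -4277677*(-547/3 + 36903033) = -4277677*110708552/3 = -473575426593704/3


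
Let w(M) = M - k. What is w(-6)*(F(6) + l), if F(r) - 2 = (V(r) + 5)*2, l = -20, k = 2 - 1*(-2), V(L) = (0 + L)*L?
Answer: -640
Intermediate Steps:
V(L) = L² (V(L) = L*L = L²)
k = 4 (k = 2 + 2 = 4)
w(M) = -4 + M (w(M) = M - 1*4 = M - 4 = -4 + M)
F(r) = 12 + 2*r² (F(r) = 2 + (r² + 5)*2 = 2 + (5 + r²)*2 = 2 + (10 + 2*r²) = 12 + 2*r²)
w(-6)*(F(6) + l) = (-4 - 6)*((12 + 2*6²) - 20) = -10*((12 + 2*36) - 20) = -10*((12 + 72) - 20) = -10*(84 - 20) = -10*64 = -640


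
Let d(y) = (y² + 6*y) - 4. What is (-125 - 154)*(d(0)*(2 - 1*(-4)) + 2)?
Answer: 6138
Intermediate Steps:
d(y) = -4 + y² + 6*y
(-125 - 154)*(d(0)*(2 - 1*(-4)) + 2) = (-125 - 154)*((-4 + 0² + 6*0)*(2 - 1*(-4)) + 2) = -279*((-4 + 0 + 0)*(2 + 4) + 2) = -279*(-4*6 + 2) = -279*(-24 + 2) = -279*(-22) = 6138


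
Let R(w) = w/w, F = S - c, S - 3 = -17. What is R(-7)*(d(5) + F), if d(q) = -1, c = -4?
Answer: -11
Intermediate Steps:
S = -14 (S = 3 - 17 = -14)
F = -10 (F = -14 - 1*(-4) = -14 + 4 = -10)
R(w) = 1
R(-7)*(d(5) + F) = 1*(-1 - 10) = 1*(-11) = -11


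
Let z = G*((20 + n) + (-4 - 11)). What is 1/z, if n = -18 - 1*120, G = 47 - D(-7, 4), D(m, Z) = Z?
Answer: -1/5719 ≈ -0.00017486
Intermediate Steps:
G = 43 (G = 47 - 1*4 = 47 - 4 = 43)
n = -138 (n = -18 - 120 = -138)
z = -5719 (z = 43*((20 - 138) + (-4 - 11)) = 43*(-118 - 15) = 43*(-133) = -5719)
1/z = 1/(-5719) = -1/5719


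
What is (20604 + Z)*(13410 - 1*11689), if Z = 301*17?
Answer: 44265841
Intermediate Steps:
Z = 5117
(20604 + Z)*(13410 - 1*11689) = (20604 + 5117)*(13410 - 1*11689) = 25721*(13410 - 11689) = 25721*1721 = 44265841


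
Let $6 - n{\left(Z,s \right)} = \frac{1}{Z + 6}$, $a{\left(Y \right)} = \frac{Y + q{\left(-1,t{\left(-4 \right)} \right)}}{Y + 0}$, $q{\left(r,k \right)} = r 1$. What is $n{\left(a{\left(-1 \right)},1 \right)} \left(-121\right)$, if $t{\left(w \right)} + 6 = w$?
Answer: $- \frac{5687}{8} \approx -710.88$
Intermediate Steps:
$t{\left(w \right)} = -6 + w$
$q{\left(r,k \right)} = r$
$a{\left(Y \right)} = \frac{-1 + Y}{Y}$ ($a{\left(Y \right)} = \frac{Y - 1}{Y + 0} = \frac{-1 + Y}{Y}$)
$n{\left(Z,s \right)} = 6 - \frac{1}{6 + Z}$ ($n{\left(Z,s \right)} = 6 - \frac{1}{Z + 6} = 6 - \frac{1}{6 + Z}$)
$n{\left(a{\left(-1 \right)},1 \right)} \left(-121\right) = \frac{35 + 6 \frac{-1 - 1}{-1}}{6 + \frac{-1 - 1}{-1}} \left(-121\right) = \frac{35 + 6 \left(\left(-1\right) \left(-2\right)\right)}{6 - -2} \left(-121\right) = \frac{35 + 6 \cdot 2}{6 + 2} \left(-121\right) = \frac{35 + 12}{8} \left(-121\right) = \frac{1}{8} \cdot 47 \left(-121\right) = \frac{47}{8} \left(-121\right) = - \frac{5687}{8}$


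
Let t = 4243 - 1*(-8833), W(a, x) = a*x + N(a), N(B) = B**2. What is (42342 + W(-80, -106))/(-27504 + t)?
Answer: -28611/7214 ≈ -3.9660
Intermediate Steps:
W(a, x) = a**2 + a*x (W(a, x) = a*x + a**2 = a**2 + a*x)
t = 13076 (t = 4243 + 8833 = 13076)
(42342 + W(-80, -106))/(-27504 + t) = (42342 - 80*(-80 - 106))/(-27504 + 13076) = (42342 - 80*(-186))/(-14428) = (42342 + 14880)*(-1/14428) = 57222*(-1/14428) = -28611/7214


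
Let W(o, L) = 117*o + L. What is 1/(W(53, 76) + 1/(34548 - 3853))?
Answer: 30695/192672516 ≈ 0.00015931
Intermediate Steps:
W(o, L) = L + 117*o
1/(W(53, 76) + 1/(34548 - 3853)) = 1/((76 + 117*53) + 1/(34548 - 3853)) = 1/((76 + 6201) + 1/30695) = 1/(6277 + 1/30695) = 1/(192672516/30695) = 30695/192672516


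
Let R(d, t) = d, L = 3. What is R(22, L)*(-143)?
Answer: -3146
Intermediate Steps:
R(22, L)*(-143) = 22*(-143) = -3146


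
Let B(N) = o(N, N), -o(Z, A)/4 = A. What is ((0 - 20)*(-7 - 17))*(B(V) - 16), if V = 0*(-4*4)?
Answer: -7680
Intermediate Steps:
o(Z, A) = -4*A
V = 0 (V = 0*(-16) = 0)
B(N) = -4*N
((0 - 20)*(-7 - 17))*(B(V) - 16) = ((0 - 20)*(-7 - 17))*(-4*0 - 16) = (-20*(-24))*(0 - 16) = 480*(-16) = -7680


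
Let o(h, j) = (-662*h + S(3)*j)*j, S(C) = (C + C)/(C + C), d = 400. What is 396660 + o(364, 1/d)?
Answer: 63369212801/160000 ≈ 3.9606e+5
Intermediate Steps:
S(C) = 1 (S(C) = (2*C)/((2*C)) = (2*C)*(1/(2*C)) = 1)
o(h, j) = j*(j - 662*h) (o(h, j) = (-662*h + 1*j)*j = (-662*h + j)*j = (j - 662*h)*j = j*(j - 662*h))
396660 + o(364, 1/d) = 396660 + (1/400 - 662*364)/400 = 396660 + (1/400 - 240968)/400 = 396660 + (1/400)*(-96387199/400) = 396660 - 96387199/160000 = 63369212801/160000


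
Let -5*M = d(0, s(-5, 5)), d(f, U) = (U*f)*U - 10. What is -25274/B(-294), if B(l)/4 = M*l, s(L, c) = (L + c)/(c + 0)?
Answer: 12637/1176 ≈ 10.746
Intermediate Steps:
s(L, c) = (L + c)/c
d(f, U) = -10 + f*U² (d(f, U) = f*U² - 10 = -10 + f*U²)
M = 2 (M = -(-10 + 0*((-5 + 5)/5)²)/5 = -(-10 + 0*((⅕)*0)²)/5 = -(-10 + 0*0²)/5 = -(-10 + 0*0)/5 = -(-10 + 0)/5 = -⅕*(-10) = 2)
B(l) = 8*l (B(l) = 4*(2*l) = 8*l)
-25274/B(-294) = -25274/(8*(-294)) = -25274/(-2352) = -25274*(-1/2352) = 12637/1176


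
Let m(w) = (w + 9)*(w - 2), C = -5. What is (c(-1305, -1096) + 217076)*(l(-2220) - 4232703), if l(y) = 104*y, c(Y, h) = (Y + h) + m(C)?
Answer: -958094700201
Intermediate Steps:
m(w) = (-2 + w)*(9 + w) (m(w) = (9 + w)*(-2 + w) = (-2 + w)*(9 + w))
c(Y, h) = -28 + Y + h (c(Y, h) = (Y + h) + (-18 + (-5)² + 7*(-5)) = (Y + h) + (-18 + 25 - 35) = (Y + h) - 28 = -28 + Y + h)
(c(-1305, -1096) + 217076)*(l(-2220) - 4232703) = ((-28 - 1305 - 1096) + 217076)*(104*(-2220) - 4232703) = (-2429 + 217076)*(-230880 - 4232703) = 214647*(-4463583) = -958094700201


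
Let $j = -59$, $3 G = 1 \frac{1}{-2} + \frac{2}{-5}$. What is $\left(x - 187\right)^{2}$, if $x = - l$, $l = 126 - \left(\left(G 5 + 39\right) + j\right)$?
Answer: $\frac{447561}{4} \approx 1.1189 \cdot 10^{5}$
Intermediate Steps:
$G = - \frac{3}{10}$ ($G = \frac{1 \frac{1}{-2} + \frac{2}{-5}}{3} = \frac{1 \left(- \frac{1}{2}\right) + 2 \left(- \frac{1}{5}\right)}{3} = \frac{- \frac{1}{2} - \frac{2}{5}}{3} = \frac{1}{3} \left(- \frac{9}{10}\right) = - \frac{3}{10} \approx -0.3$)
$l = \frac{295}{2}$ ($l = 126 - \left(\left(\left(- \frac{3}{10}\right) 5 + 39\right) - 59\right) = 126 - \left(\left(- \frac{3}{2} + 39\right) - 59\right) = 126 - \left(\frac{75}{2} - 59\right) = 126 - - \frac{43}{2} = 126 + \frac{43}{2} = \frac{295}{2} \approx 147.5$)
$x = - \frac{295}{2}$ ($x = \left(-1\right) \frac{295}{2} = - \frac{295}{2} \approx -147.5$)
$\left(x - 187\right)^{2} = \left(- \frac{295}{2} - 187\right)^{2} = \left(- \frac{669}{2}\right)^{2} = \frac{447561}{4}$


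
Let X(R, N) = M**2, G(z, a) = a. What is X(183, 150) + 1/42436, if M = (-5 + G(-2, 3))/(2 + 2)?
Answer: 5305/21218 ≈ 0.25002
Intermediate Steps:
M = -1/2 (M = (-5 + 3)/(2 + 2) = -2/4 = -2*1/4 = -1/2 ≈ -0.50000)
X(R, N) = 1/4 (X(R, N) = (-1/2)**2 = 1/4)
X(183, 150) + 1/42436 = 1/4 + 1/42436 = 5305/21218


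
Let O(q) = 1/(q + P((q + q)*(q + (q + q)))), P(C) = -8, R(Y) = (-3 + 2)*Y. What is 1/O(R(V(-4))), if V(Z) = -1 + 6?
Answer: -13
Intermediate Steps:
V(Z) = 5
R(Y) = -Y
O(q) = 1/(-8 + q) (O(q) = 1/(q - 8) = 1/(-8 + q))
1/O(R(V(-4))) = 1/(1/(-8 - 1*5)) = 1/(1/(-8 - 5)) = 1/(1/(-13)) = 1/(-1/13) = -13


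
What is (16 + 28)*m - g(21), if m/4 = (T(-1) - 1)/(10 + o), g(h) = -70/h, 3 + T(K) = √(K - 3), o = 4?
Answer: -986/21 + 176*I/7 ≈ -46.952 + 25.143*I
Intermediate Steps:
T(K) = -3 + √(-3 + K) (T(K) = -3 + √(K - 3) = -3 + √(-3 + K))
m = -8/7 + 4*I/7 (m = 4*(((-3 + √(-3 - 1)) - 1)/(10 + 4)) = 4*(((-3 + √(-4)) - 1)/14) = 4*(((-3 + 2*I) - 1)*(1/14)) = 4*((-4 + 2*I)*(1/14)) = 4*(-2/7 + I/7) = -8/7 + 4*I/7 ≈ -1.1429 + 0.57143*I)
(16 + 28)*m - g(21) = (16 + 28)*(-8/7 + 4*I/7) - (-70)/21 = 44*(-8/7 + 4*I/7) - (-70)/21 = (-352/7 + 176*I/7) - 1*(-10/3) = (-352/7 + 176*I/7) + 10/3 = -986/21 + 176*I/7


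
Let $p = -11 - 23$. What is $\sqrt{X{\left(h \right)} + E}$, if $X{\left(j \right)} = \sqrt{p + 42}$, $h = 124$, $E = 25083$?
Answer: $\sqrt{25083 + 2 \sqrt{2}} \approx 158.39$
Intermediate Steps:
$p = -34$ ($p = -11 - 23 = -34$)
$X{\left(j \right)} = 2 \sqrt{2}$ ($X{\left(j \right)} = \sqrt{-34 + 42} = \sqrt{8} = 2 \sqrt{2}$)
$\sqrt{X{\left(h \right)} + E} = \sqrt{2 \sqrt{2} + 25083} = \sqrt{25083 + 2 \sqrt{2}}$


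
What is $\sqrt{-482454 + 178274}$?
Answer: $2 i \sqrt{76045} \approx 551.53 i$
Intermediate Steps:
$\sqrt{-482454 + 178274} = \sqrt{-304180} = 2 i \sqrt{76045}$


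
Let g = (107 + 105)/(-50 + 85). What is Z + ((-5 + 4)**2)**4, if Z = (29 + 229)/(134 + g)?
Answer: 54/19 ≈ 2.8421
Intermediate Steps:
g = 212/35 ≈ 6.0571
Z = 35/19 (Z = (29 + 229)/(134 + 212/35) = 258/(4902/35) = 258*(35/4902) = 35/19 ≈ 1.8421)
Z + ((-5 + 4)**2)**4 = 35/19 + ((-5 + 4)**2)**4 = 35/19 + ((-1)**2)**4 = 35/19 + 1**4 = 35/19 + 1 = 54/19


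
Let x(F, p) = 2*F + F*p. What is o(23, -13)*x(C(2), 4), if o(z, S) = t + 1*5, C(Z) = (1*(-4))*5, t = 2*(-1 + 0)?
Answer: -360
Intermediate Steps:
t = -2 (t = 2*(-1) = -2)
C(Z) = -20 (C(Z) = -4*5 = -20)
o(z, S) = 3 (o(z, S) = -2 + 1*5 = -2 + 5 = 3)
o(23, -13)*x(C(2), 4) = 3*(-20*(2 + 4)) = 3*(-20*6) = 3*(-120) = -360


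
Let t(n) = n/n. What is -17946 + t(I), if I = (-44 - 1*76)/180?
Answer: -17945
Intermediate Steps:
I = -⅔ (I = (-44 - 76)*(1/180) = -120*1/180 = -⅔ ≈ -0.66667)
t(n) = 1
-17946 + t(I) = -17946 + 1 = -17945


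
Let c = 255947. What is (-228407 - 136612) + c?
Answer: -109072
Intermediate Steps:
(-228407 - 136612) + c = (-228407 - 136612) + 255947 = -365019 + 255947 = -109072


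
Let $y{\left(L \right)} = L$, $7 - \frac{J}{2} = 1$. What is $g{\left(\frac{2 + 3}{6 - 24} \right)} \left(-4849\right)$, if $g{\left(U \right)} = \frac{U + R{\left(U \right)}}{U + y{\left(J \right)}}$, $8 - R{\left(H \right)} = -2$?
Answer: $- \frac{848575}{211} \approx -4021.7$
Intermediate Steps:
$J = 12$ ($J = 14 - 2 = 12$)
$R{\left(H \right)} = 10$ ($R{\left(H \right)} = 8 - -2 = 8 + 2 = 10$)
$g{\left(U \right)} = \frac{10 + U}{12 + U}$ ($g{\left(U \right)} = \frac{U + 10}{U + 12} = \frac{10 + U}{12 + U}$)
$g{\left(\frac{2 + 3}{6 - 24} \right)} \left(-4849\right) = \frac{10 + \frac{2 + 3}{6 - 24}}{12 + \frac{2 + 3}{6 - 24}} \left(-4849\right) = \frac{10 + \frac{5}{6 - 24}}{12 + \frac{5}{6 - 24}} \left(-4849\right) = \frac{10 + \frac{5}{-18}}{12 + \frac{5}{-18}} \left(-4849\right) = \frac{10 + 5 \left(- \frac{1}{18}\right)}{12 + 5 \left(- \frac{1}{18}\right)} \left(-4849\right) = \frac{10 - \frac{5}{18}}{12 - \frac{5}{18}} \left(-4849\right) = \frac{1}{\frac{211}{18}} \cdot \frac{175}{18} \left(-4849\right) = \frac{18}{211} \cdot \frac{175}{18} \left(-4849\right) = \frac{175}{211} \left(-4849\right) = - \frac{848575}{211}$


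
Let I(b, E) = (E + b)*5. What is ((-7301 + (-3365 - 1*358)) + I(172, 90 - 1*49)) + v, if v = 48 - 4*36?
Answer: -10055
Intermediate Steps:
v = -96 (v = 48 - 144 = -96)
I(b, E) = 5*E + 5*b
((-7301 + (-3365 - 1*358)) + I(172, 90 - 1*49)) + v = ((-7301 + (-3365 - 1*358)) + (5*(90 - 1*49) + 5*172)) - 96 = ((-7301 + (-3365 - 358)) + (5*(90 - 49) + 860)) - 96 = ((-7301 - 3723) + (5*41 + 860)) - 96 = (-11024 + (205 + 860)) - 96 = (-11024 + 1065) - 96 = -9959 - 96 = -10055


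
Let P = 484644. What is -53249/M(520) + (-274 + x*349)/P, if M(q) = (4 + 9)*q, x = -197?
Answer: -2189452573/273016120 ≈ -8.0195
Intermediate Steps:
M(q) = 13*q
-53249/M(520) + (-274 + x*349)/P = -53249/(13*520) + (-274 - 197*349)/484644 = -53249/6760 + (-274 - 68753)*(1/484644) = -53249*1/6760 - 69027*1/484644 = -53249/6760 - 23009/161548 = -2189452573/273016120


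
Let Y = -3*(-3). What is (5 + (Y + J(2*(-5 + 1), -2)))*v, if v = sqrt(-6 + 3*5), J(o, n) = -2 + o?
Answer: 12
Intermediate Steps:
Y = 9
v = 3 (v = sqrt(-6 + 15) = sqrt(9) = 3)
(5 + (Y + J(2*(-5 + 1), -2)))*v = (5 + (9 + (-2 + 2*(-5 + 1))))*3 = (5 + (9 + (-2 + 2*(-4))))*3 = (5 + (9 + (-2 - 8)))*3 = (5 + (9 - 10))*3 = (5 - 1)*3 = 4*3 = 12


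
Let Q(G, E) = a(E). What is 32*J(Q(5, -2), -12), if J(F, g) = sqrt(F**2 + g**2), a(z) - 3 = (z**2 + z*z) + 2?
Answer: 32*sqrt(313) ≈ 566.14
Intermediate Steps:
a(z) = 5 + 2*z**2 (a(z) = 3 + ((z**2 + z*z) + 2) = 3 + ((z**2 + z**2) + 2) = 3 + (2*z**2 + 2) = 3 + (2 + 2*z**2) = 5 + 2*z**2)
Q(G, E) = 5 + 2*E**2
32*J(Q(5, -2), -12) = 32*sqrt((5 + 2*(-2)**2)**2 + (-12)**2) = 32*sqrt((5 + 2*4)**2 + 144) = 32*sqrt((5 + 8)**2 + 144) = 32*sqrt(13**2 + 144) = 32*sqrt(169 + 144) = 32*sqrt(313)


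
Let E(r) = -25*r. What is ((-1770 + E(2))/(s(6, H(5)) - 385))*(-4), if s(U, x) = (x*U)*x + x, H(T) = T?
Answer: -728/23 ≈ -31.652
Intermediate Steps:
s(U, x) = x + U*x**2 (s(U, x) = (U*x)*x + x = U*x**2 + x = x + U*x**2)
((-1770 + E(2))/(s(6, H(5)) - 385))*(-4) = ((-1770 - 25*2)/(5*(1 + 6*5) - 385))*(-4) = ((-1770 - 50)/(5*(1 + 30) - 385))*(-4) = -1820/(5*31 - 385)*(-4) = -1820/(155 - 385)*(-4) = -1820/(-230)*(-4) = -1820*(-1/230)*(-4) = (182/23)*(-4) = -728/23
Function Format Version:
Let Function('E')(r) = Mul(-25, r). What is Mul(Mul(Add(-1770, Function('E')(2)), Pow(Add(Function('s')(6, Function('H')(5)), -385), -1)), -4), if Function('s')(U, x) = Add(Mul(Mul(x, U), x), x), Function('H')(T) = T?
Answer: Rational(-728, 23) ≈ -31.652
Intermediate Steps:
Function('s')(U, x) = Add(x, Mul(U, Pow(x, 2))) (Function('s')(U, x) = Add(Mul(Mul(U, x), x), x) = Add(Mul(U, Pow(x, 2)), x) = Add(x, Mul(U, Pow(x, 2))))
Mul(Mul(Add(-1770, Function('E')(2)), Pow(Add(Function('s')(6, Function('H')(5)), -385), -1)), -4) = Mul(Mul(Add(-1770, Mul(-25, 2)), Pow(Add(Mul(5, Add(1, Mul(6, 5))), -385), -1)), -4) = Mul(Mul(Add(-1770, -50), Pow(Add(Mul(5, Add(1, 30)), -385), -1)), -4) = Mul(Mul(-1820, Pow(Add(Mul(5, 31), -385), -1)), -4) = Mul(Mul(-1820, Pow(Add(155, -385), -1)), -4) = Mul(Mul(-1820, Pow(-230, -1)), -4) = Mul(Mul(-1820, Rational(-1, 230)), -4) = Mul(Rational(182, 23), -4) = Rational(-728, 23)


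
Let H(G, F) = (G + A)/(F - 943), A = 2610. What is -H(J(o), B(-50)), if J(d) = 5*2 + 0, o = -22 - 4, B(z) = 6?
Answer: 2620/937 ≈ 2.7962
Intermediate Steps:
o = -26
J(d) = 10 (J(d) = 10 + 0 = 10)
H(G, F) = (2610 + G)/(-943 + F) (H(G, F) = (G + 2610)/(F - 943) = (2610 + G)/(-943 + F))
-H(J(o), B(-50)) = -(2610 + 10)/(-943 + 6) = -2620/(-937) = -(-1)*2620/937 = -1*(-2620/937) = 2620/937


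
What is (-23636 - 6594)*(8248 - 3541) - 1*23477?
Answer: -142316087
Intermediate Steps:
(-23636 - 6594)*(8248 - 3541) - 1*23477 = -30230*4707 - 23477 = -142292610 - 23477 = -142316087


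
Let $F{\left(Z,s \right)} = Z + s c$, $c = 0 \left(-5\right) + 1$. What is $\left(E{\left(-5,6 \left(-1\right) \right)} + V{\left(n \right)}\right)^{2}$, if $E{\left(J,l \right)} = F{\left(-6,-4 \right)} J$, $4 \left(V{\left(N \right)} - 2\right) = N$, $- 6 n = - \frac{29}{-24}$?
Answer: $\frac{895385929}{331776} \approx 2698.8$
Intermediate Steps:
$c = 1$ ($c = 0 + 1 = 1$)
$n = - \frac{29}{144}$ ($n = - \frac{\left(-29\right) \frac{1}{-24}}{6} = - \frac{\left(-29\right) \left(- \frac{1}{24}\right)}{6} = \left(- \frac{1}{6}\right) \frac{29}{24} = - \frac{29}{144} \approx -0.20139$)
$V{\left(N \right)} = 2 + \frac{N}{4}$
$F{\left(Z,s \right)} = Z + s$ ($F{\left(Z,s \right)} = Z + s 1 = Z + s$)
$E{\left(J,l \right)} = - 10 J$ ($E{\left(J,l \right)} = \left(-6 - 4\right) J = - 10 J$)
$\left(E{\left(-5,6 \left(-1\right) \right)} + V{\left(n \right)}\right)^{2} = \left(\left(-10\right) \left(-5\right) + \left(2 + \frac{1}{4} \left(- \frac{29}{144}\right)\right)\right)^{2} = \left(50 + \left(2 - \frac{29}{576}\right)\right)^{2} = \left(50 + \frac{1123}{576}\right)^{2} = \left(\frac{29923}{576}\right)^{2} = \frac{895385929}{331776}$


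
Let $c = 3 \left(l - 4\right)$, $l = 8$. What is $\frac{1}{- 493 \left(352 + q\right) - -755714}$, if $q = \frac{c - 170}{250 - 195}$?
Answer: $\frac{55}{32097684} \approx 1.7135 \cdot 10^{-6}$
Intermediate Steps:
$c = 12$ ($c = 3 \left(8 - 4\right) = 3 \cdot 4 = 12$)
$q = - \frac{158}{55}$ ($q = \frac{12 - 170}{250 - 195} = - \frac{158}{55} \approx -2.8727$)
$\frac{1}{- 493 \left(352 + q\right) - -755714} = \frac{1}{- 493 \left(352 - \frac{158}{55}\right) - -755714} = \frac{1}{\left(-493\right) \frac{19202}{55} + 755714} = \frac{1}{- \frac{9466586}{55} + 755714} = \frac{1}{\frac{32097684}{55}} = \frac{55}{32097684}$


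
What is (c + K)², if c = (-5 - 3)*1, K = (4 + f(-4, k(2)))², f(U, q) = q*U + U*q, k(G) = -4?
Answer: 1658944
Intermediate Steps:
f(U, q) = 2*U*q (f(U, q) = U*q + U*q = 2*U*q)
K = 1296 (K = (4 + 2*(-4)*(-4))² = (4 + 32)² = 36² = 1296)
c = -8 (c = -8*1 = -8)
(c + K)² = (-8 + 1296)² = 1288² = 1658944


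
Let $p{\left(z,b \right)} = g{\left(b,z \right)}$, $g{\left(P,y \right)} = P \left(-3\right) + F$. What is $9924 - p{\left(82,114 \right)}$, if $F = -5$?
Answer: $10271$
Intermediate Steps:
$g{\left(P,y \right)} = -5 - 3 P$ ($g{\left(P,y \right)} = P \left(-3\right) - 5 = - 3 P - 5 = -5 - 3 P$)
$p{\left(z,b \right)} = -5 - 3 b$
$9924 - p{\left(82,114 \right)} = 9924 - \left(-5 - 342\right) = 9924 - -347 = 9924 + 347 = 10271$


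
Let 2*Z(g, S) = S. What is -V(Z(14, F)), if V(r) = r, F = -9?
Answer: 9/2 ≈ 4.5000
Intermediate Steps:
Z(g, S) = S/2
-V(Z(14, F)) = -(-9)/2 = -1*(-9/2) = 9/2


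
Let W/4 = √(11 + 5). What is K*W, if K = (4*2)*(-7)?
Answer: -896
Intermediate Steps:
W = 16 (W = 4*√(11 + 5) = 4*√16 = 4*4 = 16)
K = -56 (K = 8*(-7) = -56)
K*W = -56*16 = -896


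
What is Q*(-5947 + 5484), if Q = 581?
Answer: -269003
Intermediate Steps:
Q*(-5947 + 5484) = 581*(-5947 + 5484) = 581*(-463) = -269003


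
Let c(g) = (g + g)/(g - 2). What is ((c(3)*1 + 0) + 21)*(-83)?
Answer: -2241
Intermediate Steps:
c(g) = 2*g/(-2 + g) (c(g) = (2*g)/(-2 + g) = 2*g/(-2 + g))
((c(3)*1 + 0) + 21)*(-83) = (((2*3/(-2 + 3))*1 + 0) + 21)*(-83) = (((2*3/1)*1 + 0) + 21)*(-83) = (((2*3*1)*1 + 0) + 21)*(-83) = ((6*1 + 0) + 21)*(-83) = ((6 + 0) + 21)*(-83) = (6 + 21)*(-83) = 27*(-83) = -2241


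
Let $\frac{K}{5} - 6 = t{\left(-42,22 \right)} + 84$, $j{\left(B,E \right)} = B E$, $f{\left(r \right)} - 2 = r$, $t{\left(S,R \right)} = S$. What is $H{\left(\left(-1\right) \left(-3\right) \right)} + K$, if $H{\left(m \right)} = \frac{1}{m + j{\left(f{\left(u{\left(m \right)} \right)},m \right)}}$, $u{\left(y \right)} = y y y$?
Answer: $\frac{21601}{90} \approx 240.01$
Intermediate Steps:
$u{\left(y \right)} = y^{3}$ ($u{\left(y \right)} = y^{2} y = y^{3}$)
$f{\left(r \right)} = 2 + r$
$K = 240$ ($K = 30 + 5 \left(-42 + 84\right) = 30 + 5 \cdot 42 = 30 + 210 = 240$)
$H{\left(m \right)} = \frac{1}{m + m \left(2 + m^{3}\right)}$ ($H{\left(m \right)} = \frac{1}{m + \left(2 + m^{3}\right) m} = \frac{1}{m + m \left(2 + m^{3}\right)}$)
$H{\left(\left(-1\right) \left(-3\right) \right)} + K = \frac{1}{\left(-1\right) \left(-3\right) \left(3 + \left(\left(-1\right) \left(-3\right)\right)^{3}\right)} + 240 = \frac{1}{3 \left(3 + 3^{3}\right)} + 240 = \frac{1}{3 \left(3 + 27\right)} + 240 = \frac{1}{3 \cdot 30} + 240 = \frac{1}{3} \cdot \frac{1}{30} + 240 = \frac{1}{90} + 240 = \frac{21601}{90}$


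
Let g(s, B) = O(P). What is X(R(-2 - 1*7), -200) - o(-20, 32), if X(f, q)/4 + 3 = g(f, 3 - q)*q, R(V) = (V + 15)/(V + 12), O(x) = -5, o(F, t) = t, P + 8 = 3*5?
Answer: 3956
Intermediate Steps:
P = 7 (P = -8 + 3*5 = -8 + 15 = 7)
g(s, B) = -5
R(V) = (15 + V)/(12 + V)
X(f, q) = -12 - 20*q (X(f, q) = -12 + 4*(-5*q) = -12 - 20*q)
X(R(-2 - 1*7), -200) - o(-20, 32) = (-12 - 20*(-200)) - 1*32 = (-12 + 4000) - 32 = 3988 - 32 = 3956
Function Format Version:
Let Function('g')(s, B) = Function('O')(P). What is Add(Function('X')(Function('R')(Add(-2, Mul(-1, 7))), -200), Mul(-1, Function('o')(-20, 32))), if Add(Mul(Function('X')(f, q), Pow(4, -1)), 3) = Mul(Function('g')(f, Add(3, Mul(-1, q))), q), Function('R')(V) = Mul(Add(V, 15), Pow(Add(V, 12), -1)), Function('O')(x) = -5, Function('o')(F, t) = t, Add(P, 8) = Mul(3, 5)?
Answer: 3956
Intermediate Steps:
P = 7 (P = Add(-8, Mul(3, 5)) = Add(-8, 15) = 7)
Function('g')(s, B) = -5
Function('R')(V) = Mul(Pow(Add(12, V), -1), Add(15, V)) (Function('R')(V) = Mul(Add(15, V), Pow(Add(12, V), -1)) = Mul(Pow(Add(12, V), -1), Add(15, V)))
Function('X')(f, q) = Add(-12, Mul(-20, q)) (Function('X')(f, q) = Add(-12, Mul(4, Mul(-5, q))) = Add(-12, Mul(-20, q)))
Add(Function('X')(Function('R')(Add(-2, Mul(-1, 7))), -200), Mul(-1, Function('o')(-20, 32))) = Add(Add(-12, Mul(-20, -200)), Mul(-1, 32)) = Add(Add(-12, 4000), -32) = Add(3988, -32) = 3956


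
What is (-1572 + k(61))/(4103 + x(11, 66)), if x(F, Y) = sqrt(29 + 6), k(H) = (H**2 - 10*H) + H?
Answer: 3282400/8417287 - 800*sqrt(35)/8417287 ≈ 0.38940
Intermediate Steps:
k(H) = H**2 - 9*H
x(F, Y) = sqrt(35)
(-1572 + k(61))/(4103 + x(11, 66)) = (-1572 + 61*(-9 + 61))/(4103 + sqrt(35)) = (-1572 + 61*52)/(4103 + sqrt(35)) = (-1572 + 3172)/(4103 + sqrt(35)) = 1600/(4103 + sqrt(35))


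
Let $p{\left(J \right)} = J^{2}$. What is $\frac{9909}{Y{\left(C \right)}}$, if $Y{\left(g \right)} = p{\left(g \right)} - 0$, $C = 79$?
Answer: $\frac{9909}{6241} \approx 1.5877$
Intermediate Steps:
$Y{\left(g \right)} = g^{2}$ ($Y{\left(g \right)} = g^{2} - 0 = g^{2} + 0 = g^{2}$)
$\frac{9909}{Y{\left(C \right)}} = \frac{9909}{79^{2}} = \frac{9909}{6241}$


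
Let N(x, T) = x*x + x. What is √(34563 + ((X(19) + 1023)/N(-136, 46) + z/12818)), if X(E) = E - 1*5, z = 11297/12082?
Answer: √9932730730059484753770/536078340 ≈ 185.91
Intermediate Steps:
z = 11297/12082 (z = 11297*(1/12082) = 11297/12082 ≈ 0.93503)
X(E) = -5 + E (X(E) = E - 5 = -5 + E)
N(x, T) = x + x² (N(x, T) = x² + x = x + x²)
√(34563 + ((X(19) + 1023)/N(-136, 46) + z/12818)) = √(34563 + (((-5 + 19) + 1023)/((-136*(1 - 136))) + (11297/12082)/12818)) = √(34563 + ((14 + 1023)/((-136*(-135))) + (11297/12082)*(1/12818))) = √(34563 + (1037/18360 + 869/11912852)) = √(34563 + (1037*(1/18360) + 869/11912852)) = √(34563 + (61/1080 + 869/11912852)) = √(34563 + 181905623/3216470040) = √(111171035898143/3216470040) = √9932730730059484753770/536078340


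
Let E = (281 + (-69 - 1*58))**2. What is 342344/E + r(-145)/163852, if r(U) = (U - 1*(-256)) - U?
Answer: 3506238774/242869627 ≈ 14.437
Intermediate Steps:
r(U) = 256 (r(U) = (U + 256) - U = (256 + U) - U = 256)
E = 23716 (E = (281 + (-69 - 58))**2 = (281 - 127)**2 = 154**2 = 23716)
342344/E + r(-145)/163852 = 342344/23716 + 256/163852 = 342344*(1/23716) + 256*(1/163852) = 85586/5929 + 64/40963 = 3506238774/242869627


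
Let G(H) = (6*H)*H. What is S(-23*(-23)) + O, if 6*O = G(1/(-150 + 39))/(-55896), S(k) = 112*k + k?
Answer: 41168098060631/688694616 ≈ 59777.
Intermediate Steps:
G(H) = 6*H²
S(k) = 113*k
O = -1/688694616 (O = ((6*(1/(-150 + 39))²)/(-55896))/6 = ((6*(1/(-111))²)*(-1/55896))/6 = ((6*(-1/111)²)*(-1/55896))/6 = ((6*(1/12321))*(-1/55896))/6 = ((2/4107)*(-1/55896))/6 = (⅙)*(-1/114782436) = -1/688694616 ≈ -1.4520e-9)
S(-23*(-23)) + O = 113*(-23*(-23)) - 1/688694616 = 113*529 - 1/688694616 = 59777 - 1/688694616 = 41168098060631/688694616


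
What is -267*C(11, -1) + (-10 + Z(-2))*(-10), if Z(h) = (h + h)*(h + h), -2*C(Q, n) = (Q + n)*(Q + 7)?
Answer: 23970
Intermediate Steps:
C(Q, n) = -(7 + Q)*(Q + n)/2 (C(Q, n) = -(Q + n)*(Q + 7)/2 = -(Q + n)*(7 + Q)/2 = -(7 + Q)*(Q + n)/2)
Z(h) = 4*h² (Z(h) = (2*h)*(2*h) = 4*h²)
-267*C(11, -1) + (-10 + Z(-2))*(-10) = -267*(-7/2*11 - 7/2*(-1) - ½*11² - ½*11*(-1)) + (-10 + 4*(-2)²)*(-10) = -267*(-77/2 + 7/2 - ½*121 + 11/2) + (-10 + 4*4)*(-10) = -267*(-77/2 + 7/2 - 121/2 + 11/2) + (-10 + 16)*(-10) = -267*(-90) + 6*(-10) = 24030 - 60 = 23970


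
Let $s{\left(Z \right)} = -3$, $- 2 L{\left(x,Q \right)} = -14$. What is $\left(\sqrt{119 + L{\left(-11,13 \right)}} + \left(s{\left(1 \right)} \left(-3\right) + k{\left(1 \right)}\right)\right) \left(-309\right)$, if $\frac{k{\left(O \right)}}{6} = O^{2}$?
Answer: $-4635 - 927 \sqrt{14} \approx -8103.5$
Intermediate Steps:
$k{\left(O \right)} = 6 O^{2}$
$L{\left(x,Q \right)} = 7$ ($L{\left(x,Q \right)} = \left(- \frac{1}{2}\right) \left(-14\right) = 7$)
$\left(\sqrt{119 + L{\left(-11,13 \right)}} + \left(s{\left(1 \right)} \left(-3\right) + k{\left(1 \right)}\right)\right) \left(-309\right) = \left(\sqrt{119 + 7} + \left(\left(-3\right) \left(-3\right) + 6 \cdot 1^{2}\right)\right) \left(-309\right) = \left(\sqrt{126} + \left(9 + 6 \cdot 1\right)\right) \left(-309\right) = \left(3 \sqrt{14} + \left(9 + 6\right)\right) \left(-309\right) = \left(3 \sqrt{14} + 15\right) \left(-309\right) = \left(15 + 3 \sqrt{14}\right) \left(-309\right) = -4635 - 927 \sqrt{14}$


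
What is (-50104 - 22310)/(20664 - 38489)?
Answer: 72414/17825 ≈ 4.0625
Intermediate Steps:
(-50104 - 22310)/(20664 - 38489) = -72414/(-17825) = -72414*(-1/17825) = 72414/17825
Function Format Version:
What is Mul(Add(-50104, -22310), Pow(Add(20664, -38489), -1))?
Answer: Rational(72414, 17825) ≈ 4.0625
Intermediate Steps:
Mul(Add(-50104, -22310), Pow(Add(20664, -38489), -1)) = Mul(-72414, Pow(-17825, -1)) = Mul(-72414, Rational(-1, 17825)) = Rational(72414, 17825)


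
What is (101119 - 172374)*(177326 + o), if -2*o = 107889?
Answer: -17583097565/2 ≈ -8.7916e+9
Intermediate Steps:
o = -107889/2 (o = -1/2*107889 = -107889/2 ≈ -53945.)
(101119 - 172374)*(177326 + o) = (101119 - 172374)*(177326 - 107889/2) = -71255*246763/2 = -17583097565/2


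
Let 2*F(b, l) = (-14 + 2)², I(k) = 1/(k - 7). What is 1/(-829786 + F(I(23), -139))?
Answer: -1/829714 ≈ -1.2052e-6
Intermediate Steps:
I(k) = 1/(-7 + k)
F(b, l) = 72 (F(b, l) = (-14 + 2)²/2 = (½)*(-12)² = (½)*144 = 72)
1/(-829786 + F(I(23), -139)) = 1/(-829786 + 72) = 1/(-829714) = -1/829714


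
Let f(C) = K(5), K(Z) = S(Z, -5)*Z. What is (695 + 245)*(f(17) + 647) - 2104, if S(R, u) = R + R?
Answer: 653076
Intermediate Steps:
S(R, u) = 2*R
K(Z) = 2*Z² (K(Z) = (2*Z)*Z = 2*Z²)
f(C) = 50 (f(C) = 2*5² = 2*25 = 50)
(695 + 245)*(f(17) + 647) - 2104 = (695 + 245)*(50 + 647) - 2104 = 940*697 - 2104 = 655180 - 2104 = 653076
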